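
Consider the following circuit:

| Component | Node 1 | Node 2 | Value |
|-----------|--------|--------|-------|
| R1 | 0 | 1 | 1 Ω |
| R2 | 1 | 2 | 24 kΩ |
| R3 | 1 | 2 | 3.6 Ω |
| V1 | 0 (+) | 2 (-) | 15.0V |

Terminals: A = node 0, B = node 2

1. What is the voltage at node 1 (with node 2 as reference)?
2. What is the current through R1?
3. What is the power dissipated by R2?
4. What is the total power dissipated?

Nodal analysis, taking node 2 as the 0 V reference.
Source V1 fixes V_0 = 15 V.
KCL at each unknown node (sum of currents leaving = 0; resistances in Ω):
  Node 1: (V_1 - 15)/1 + (V_1 - 0)/24000 + (V_1 - 0)/3.6 = 0
Collecting terms: 1.278 × V_1 = 15  =>  V_1 = 11.74 V
Part 1:
  Read off the nodal solution: V_1 = 11.74 V
Part 2:
  I_R1 = (V_0 - V_1)/R1 = (15 - 11.74)/1 = 3.261 A
  Magnitude: I_R1 = 3.261 A
Part 3:
  I_R2 = (V_1 - V_2)/R2 = (11.74 - 0)/24000 = 0.0004891 A
  P_R2 = I_R2² × R2 = (0.0004891)² × 24000 = 0.005742 W
Part 4:
  Power in each resistor, P = (ΔV)²/R:
    P_R1 = (15 - 11.74)²/1 = 10.64 W
    P_R2 = (11.74 - 0)²/24000 = 0.005742 W
    P_R3 = (11.74 - 0)²/3.6 = 38.28 W
  P_total = P_R1 + P_R2 + P_R3 = 48.92 W

Final answers:
1. V_1 = 11.74 V
2. I_R1 = 3.261 A
3. P_R2 = 0.005742 W
4. P_total = 48.92 W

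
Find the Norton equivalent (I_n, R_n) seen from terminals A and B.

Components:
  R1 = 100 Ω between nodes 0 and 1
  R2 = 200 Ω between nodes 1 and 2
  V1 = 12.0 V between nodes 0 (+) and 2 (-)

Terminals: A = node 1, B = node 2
Find the Thévenin equivalent first; then I_n = V_th/R_th and R_n = R_th.
Step 1 — V_th is the open-circuit voltage V_A - V_B (nothing connected across the terminals).
Nodal analysis, taking node 2 as the 0 V reference.
Source V1 fixes V_0 = 12 V.
KCL at each unknown node (sum of currents leaving = 0; resistances in Ω):
  Node 1: (V_1 - 12)/100 + (V_1 - 0)/200 = 0
Collecting terms: 0.015 × V_1 = 0.12  =>  V_1 = 8 V
V_th = V_1 - V_2 = 8 - 0 = 8 V
Step 2 — R_th: zero the source — replace V1 by a short circuit (node 2 merges into node 0) — and find the resistance seen between A (node 1) and B (node 0).
Reduce the network between node 1 (A) and node 0 (B) by series/parallel combination:
  Rp1 = R1 ‖ R2 (parallel, both between nodes 0 and 1) = 1/(1/100 + 1/200) = 66.67 Ω
R_th = 66.67 Ω
I_n = V_th/R_th = 8/66.67 = 0.12 A, and R_n = R_th = 66.67 Ω

Final answer: I_n = 0.12 A, R_n = 66.67 Ω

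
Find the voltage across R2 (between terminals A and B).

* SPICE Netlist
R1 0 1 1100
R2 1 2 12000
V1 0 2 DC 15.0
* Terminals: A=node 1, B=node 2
R1 and R2 are in series across V1 (node 0 → node 1 → node 2), and the output A–B is taken across R2, so this is a voltage divider.
Series current: I = V1/(R1 + R2) = 15/(1100 + 12000) = 15/13100 = 0.001145 A
V_R2 = I × R2 = V1 × R2/(R1 + R2) = 15 × 12000/13100 = 13.74 V

Final answer: 13.74 V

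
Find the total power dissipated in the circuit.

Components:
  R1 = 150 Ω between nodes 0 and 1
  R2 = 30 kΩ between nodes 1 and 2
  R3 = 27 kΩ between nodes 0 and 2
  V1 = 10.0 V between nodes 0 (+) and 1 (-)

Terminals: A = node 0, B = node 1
Nodal analysis, taking node 1 as the 0 V reference.
Source V1 fixes V_0 = 10 V.
KCL at each unknown node (sum of currents leaving = 0; resistances in Ω):
  Node 2: (V_2 - 0)/30000 + (V_2 - 10)/27000 = 0
Collecting terms: 0.00007037 × V_2 = 0.0003704  =>  V_2 = 5.263 V
Power in each resistor, P = (ΔV)²/R:
  P_R1 = (10 - 0)²/150 = 0.6667 W
  P_R2 = (0 - 5.263)²/30000 = 0.0009234 W
  P_R3 = (10 - 5.263)²/27000 = 0.000831 W
P_total = P_R1 + P_R2 + P_R3 = 0.6684 W

Final answer: 0.6684 W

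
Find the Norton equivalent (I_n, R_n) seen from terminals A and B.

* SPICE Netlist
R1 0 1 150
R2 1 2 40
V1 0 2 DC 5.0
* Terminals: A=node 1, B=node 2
Find the Thévenin equivalent first; then I_n = V_th/R_th and R_n = R_th.
Step 1 — V_th is the open-circuit voltage V_A - V_B (nothing connected across the terminals).
Nodal analysis, taking node 2 as the 0 V reference.
Source V1 fixes V_0 = 5 V.
KCL at each unknown node (sum of currents leaving = 0; resistances in Ω):
  Node 1: (V_1 - 5)/150 + (V_1 - 0)/40 = 0
Collecting terms: 0.03167 × V_1 = 0.03333  =>  V_1 = 1.053 V
V_th = V_1 - V_2 = 1.053 - 0 = 1.053 V
Step 2 — R_th: zero the source — replace V1 by a short circuit (node 2 merges into node 0) — and find the resistance seen between A (node 1) and B (node 0).
Reduce the network between node 1 (A) and node 0 (B) by series/parallel combination:
  Rp1 = R1 ‖ R2 (parallel, both between nodes 0 and 1) = 1/(1/150 + 1/40) = 31.58 Ω
R_th = 31.58 Ω
I_n = V_th/R_th = 1.053/31.58 = 0.03333 A, and R_n = R_th = 31.58 Ω

Final answer: I_n = 0.03333 A, R_n = 31.58 Ω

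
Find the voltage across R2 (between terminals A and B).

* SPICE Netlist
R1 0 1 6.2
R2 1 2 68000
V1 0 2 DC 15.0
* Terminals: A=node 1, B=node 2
R1 and R2 are in series across V1 (node 0 → node 1 → node 2), and the output A–B is taken across R2, so this is a voltage divider.
Series current: I = V1/(R1 + R2) = 15/(6.2 + 68000) = 15/68010 = 0.0002206 A
V_R2 = I × R2 = V1 × R2/(R1 + R2) = 15 × 68000/68010 = 15 V

Final answer: 15 V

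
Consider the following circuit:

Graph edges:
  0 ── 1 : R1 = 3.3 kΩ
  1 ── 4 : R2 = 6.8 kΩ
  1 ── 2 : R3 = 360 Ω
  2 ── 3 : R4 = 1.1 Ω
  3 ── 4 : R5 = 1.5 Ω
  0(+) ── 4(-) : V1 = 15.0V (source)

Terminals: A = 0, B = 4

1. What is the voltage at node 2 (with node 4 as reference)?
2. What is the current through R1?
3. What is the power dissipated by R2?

Nodal analysis, taking node 4 as the 0 V reference.
Source V1 fixes V_0 = 15 V.
KCL at each unknown node (sum of currents leaving = 0; resistances in Ω):
  Node 1: (V_1 - 15)/3300 + (V_1 - 0)/6800 + (V_1 - V_2)/360 = 0
  Node 2: (V_2 - V_1)/360 + (V_2 - V_3)/1.1 = 0
  Node 3: (V_3 - V_2)/1.1 + (V_3 - 0)/1.5 = 0
Collecting terms (coefficients in siemens):
  0.003228·V_1 - 0.002778·V_2 = 0.004545
  0.9119·V_2 - 0.002778·V_1 - 0.9091·V_3 = 0
  1.576·V_3 - 0.9091·V_2 = 0
Solving these 3 simultaneous equations (Gaussian elimination) gives:
  V_1 = 1.417 V, V_2 = 0.01016 V, V_3 = 0.005862 V
Part 1:
  Read off the nodal solution: V_2 = 0.01016 V
Part 2:
  I_R1 = (V_0 - V_1)/R1 = (15 - 1.417)/3300 = 0.004116 A
  Magnitude: I_R1 = 0.004116 A
Part 3:
  I_R2 = (V_1 - V_4)/R2 = (1.417 - 0)/6800 = 0.0002084 A
  P_R2 = I_R2² × R2 = (0.0002084)² × 6800 = 0.0002953 W

Final answers:
1. V_2 = 0.01016 V
2. I_R1 = 0.004116 A
3. P_R2 = 0.0002953 W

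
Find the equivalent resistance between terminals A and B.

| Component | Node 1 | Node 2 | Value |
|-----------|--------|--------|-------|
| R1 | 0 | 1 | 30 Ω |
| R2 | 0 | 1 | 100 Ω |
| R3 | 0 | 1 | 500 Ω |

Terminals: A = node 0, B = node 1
Reduce the network between node 0 (A) and node 1 (B) by series/parallel combination:
  Rp1 = R1 ‖ R2 ‖ R3 (parallel, all between nodes 0 and 1) = 1/(1/30 + 1/100 + 1/500) = 22.06 Ω
R_eq = 22.06 Ω

Final answer: 22.06 Ω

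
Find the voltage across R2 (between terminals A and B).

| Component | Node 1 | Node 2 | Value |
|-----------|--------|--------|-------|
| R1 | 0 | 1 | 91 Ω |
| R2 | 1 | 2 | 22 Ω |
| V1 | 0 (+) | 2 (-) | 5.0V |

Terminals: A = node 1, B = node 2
R1 and R2 are in series across V1 (node 0 → node 1 → node 2), and the output A–B is taken across R2, so this is a voltage divider.
Series current: I = V1/(R1 + R2) = 5/(91 + 22) = 5/113 = 0.04425 A
V_R2 = I × R2 = V1 × R2/(R1 + R2) = 5 × 22/113 = 0.9735 V

Final answer: 0.9735 V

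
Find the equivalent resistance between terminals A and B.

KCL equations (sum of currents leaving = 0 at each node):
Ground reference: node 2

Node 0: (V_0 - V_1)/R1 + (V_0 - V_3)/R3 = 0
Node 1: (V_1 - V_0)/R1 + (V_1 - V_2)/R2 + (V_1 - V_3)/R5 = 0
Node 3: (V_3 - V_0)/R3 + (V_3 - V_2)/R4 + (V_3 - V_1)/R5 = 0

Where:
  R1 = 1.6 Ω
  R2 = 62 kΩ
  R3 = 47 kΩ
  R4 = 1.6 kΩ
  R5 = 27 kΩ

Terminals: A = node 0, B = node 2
The network is not a plain series/parallel combination. Inject a 1 A test current into terminal A (node 0) and return it from terminal B (node 2); then R_eq = V_A / (1 A).
Nodal analysis, taking node 2 as the 0 V reference.
Current source I_test pushes 1 A into node 0 and draws it out of node 2.
KCL at each unknown node (sum of currents leaving = 0; resistances in Ω):
  Node 0: (V_0 - V_1)/1.6 + (V_0 - V_3)/47000 - 1 = 0
  Node 1: (V_1 - V_0)/1.6 + (V_1 - 0)/62000 + (V_1 - V_3)/27000 = 0
  Node 3: (V_3 - V_0)/47000 + (V_3 - V_1)/27000 + (V_3 - 0)/1600 = 0
Collecting terms (coefficients in siemens):
  0.625·V_0 - 0.625·V_1 - 0.00002128·V_3 = 1
  0.6251·V_1 - 0.625·V_0 - 0.00003704·V_3 = 0
  0.0006833·V_3 - 0.00002128·V_0 - 0.00003704·V_1 = 0
Solving these 3 simultaneous equations (Gaussian elimination) gives:
  V_0 = 14400 V, V_1 = 14400 V, V_3 = 1229 V
R_eq = V_0 / 1 A = 14400 Ω = 14.4 kΩ

Final answer: 14.4 kΩ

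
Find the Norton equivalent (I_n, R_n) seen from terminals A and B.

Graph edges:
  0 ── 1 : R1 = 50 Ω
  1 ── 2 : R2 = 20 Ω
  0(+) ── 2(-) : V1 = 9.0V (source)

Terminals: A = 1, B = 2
Find the Thévenin equivalent first; then I_n = V_th/R_th and R_n = R_th.
Step 1 — V_th is the open-circuit voltage V_A - V_B (nothing connected across the terminals).
Nodal analysis, taking node 2 as the 0 V reference.
Source V1 fixes V_0 = 9 V.
KCL at each unknown node (sum of currents leaving = 0; resistances in Ω):
  Node 1: (V_1 - 9)/50 + (V_1 - 0)/20 = 0
Collecting terms: 0.07 × V_1 = 0.18  =>  V_1 = 2.571 V
V_th = V_1 - V_2 = 2.571 - 0 = 2.571 V
Step 2 — R_th: zero the source — replace V1 by a short circuit (node 2 merges into node 0) — and find the resistance seen between A (node 1) and B (node 0).
Reduce the network between node 1 (A) and node 0 (B) by series/parallel combination:
  Rp1 = R1 ‖ R2 (parallel, both between nodes 0 and 1) = 1/(1/50 + 1/20) = 14.29 Ω
R_th = 14.29 Ω
I_n = V_th/R_th = 2.571/14.29 = 0.18 A, and R_n = R_th = 14.29 Ω

Final answer: I_n = 0.18 A, R_n = 14.29 Ω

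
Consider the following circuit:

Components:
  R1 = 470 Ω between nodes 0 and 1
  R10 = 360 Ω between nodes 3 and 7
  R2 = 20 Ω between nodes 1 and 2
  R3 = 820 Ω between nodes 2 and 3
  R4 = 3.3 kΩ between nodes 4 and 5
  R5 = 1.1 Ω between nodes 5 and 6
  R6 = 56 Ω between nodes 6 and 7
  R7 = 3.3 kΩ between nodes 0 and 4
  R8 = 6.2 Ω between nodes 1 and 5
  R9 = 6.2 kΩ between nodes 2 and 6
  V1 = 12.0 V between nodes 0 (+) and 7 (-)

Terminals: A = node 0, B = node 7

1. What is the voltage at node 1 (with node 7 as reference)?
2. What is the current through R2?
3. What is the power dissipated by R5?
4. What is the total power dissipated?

Nodal analysis, taking node 7 as the 0 V reference.
Source V1 fixes V_0 = 12 V.
KCL at each unknown node (sum of currents leaving = 0; resistances in Ω):
  Node 1: (V_1 - 12)/470 + (V_1 - V_2)/20 + (V_1 - V_5)/6.2 = 0
  Node 2: (V_2 - V_1)/20 + (V_2 - V_3)/820 + (V_2 - V_6)/6200 = 0
  Node 3: (V_3 - V_2)/820 + (V_3 - 0)/360 = 0
  Node 4: (V_4 - V_5)/3300 + (V_4 - 12)/3300 = 0
  Node 5: (V_5 - V_4)/3300 + (V_5 - V_6)/1.1 + (V_5 - V_1)/6.2 = 0
  Node 6: (V_6 - V_5)/1.1 + (V_6 - 0)/56 + (V_6 - V_2)/6200 = 0
Collecting terms (coefficients in siemens):
  0.2134·V_1 - 0.05·V_2 - 0.1613·V_5 = 0.02553
  0.05138·V_2 - 0.05·V_1 - 0.00122·V_3 - 0.0001613·V_6 = 0
  0.003997·V_3 - 0.00122·V_2 = 0
  0.0006061·V_4 - 0.000303·V_5 = 0.003636
  1.071·V_5 - 0.1613·V_1 - 0.000303·V_4 - 0.9091·V_6 = 0
  0.9271·V_6 - 0.0001613·V_2 - 0.9091·V_5 = 0
Solving these 6 simultaneous equations (Gaussian elimination) gives:
  V_1 = 1.439 V, V_2 = 1.414 V, V_3 = 0.4315 V, V_4 = 6.654 V
  V_5 = 1.307 V, V_6 = 1.282 V
Part 1:
  Read off the nodal solution: V_1 = 1.439 V
Part 2:
  I_R2 = (V_1 - V_2)/R2 = (1.439 - 1.414)/20 = 0.00122 A
  Magnitude: I_R2 = 0.00122 A
Part 3:
  I_R5 = (V_5 - V_6)/R5 = (1.307 - 1.282)/1.1 = 0.02287 A
  P_R5 = I_R5² × R5 = (0.02287)² × 1.1 = 0.0005754 W
Part 4:
  Power in each resistor, P = (ΔV)²/R:
    P_R1 = (12 - 1.439)²/470 = 0.2373 W
    P_R2 = (1.439 - 1.414)²/20 = 0.00002977 W
    P_R3 = (1.414 - 0.4315)²/820 = 0.001178 W
    P_R4 = (6.654 - 1.307)²/3300 = 0.008662 W
    P_R5 = (1.307 - 1.282)²/1.1 = 0.0005754 W
    P_R6 = (1.282 - 0)²/56 = 0.02935 W
    P_R7 = (12 - 6.654)²/3300 = 0.008662 W
    P_R8 = (1.439 - 1.307)²/6.2 = 0.0028 W
    P_R9 = (1.414 - 1.282)²/6200 = 0.000002832 W
    P_R10 = (0.4315 - 0)²/360 = 0.0005173 W
  P_total = P_R1 + P_R2 + P_R3 + P_R4 + P_R5 + P_R6 + P_R7 + P_R8 + P_R9 + P_R10 = 0.2891 W

Final answers:
1. V_1 = 1.439 V
2. I_R2 = 0.00122 A
3. P_R5 = 0.0005754 W
4. P_total = 0.2891 W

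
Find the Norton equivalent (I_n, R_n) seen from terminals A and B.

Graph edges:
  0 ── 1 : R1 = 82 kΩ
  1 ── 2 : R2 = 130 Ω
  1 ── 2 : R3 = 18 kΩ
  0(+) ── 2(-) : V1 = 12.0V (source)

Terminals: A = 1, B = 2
Find the Thévenin equivalent first; then I_n = V_th/R_th and R_n = R_th.
Step 1 — V_th is the open-circuit voltage V_A - V_B (nothing connected across the terminals).
Nodal analysis, taking node 2 as the 0 V reference.
Source V1 fixes V_0 = 12 V.
KCL at each unknown node (sum of currents leaving = 0; resistances in Ω):
  Node 1: (V_1 - 12)/82000 + (V_1 - 0)/130 + (V_1 - 0)/18000 = 0
Collecting terms: 0.00776 × V_1 = 0.0001463  =>  V_1 = 0.01886 V
V_th = V_1 - V_2 = 0.01886 - 0 = 0.01886 V
Step 2 — R_th: zero the source — replace V1 by a short circuit (node 2 merges into node 0) — and find the resistance seen between A (node 1) and B (node 0).
Reduce the network between node 1 (A) and node 0 (B) by series/parallel combination:
  Rp1 = R1 ‖ R2 ‖ R3 (parallel, all between nodes 0 and 1) = 1/(1/82000 + 1/130 + 1/18000) = 128.9 Ω
R_th = 128.9 Ω
I_n = V_th/R_th = 0.01886/128.9 = 0.0001463 A, and R_n = R_th = 128.9 Ω

Final answer: I_n = 0.0001463 A, R_n = 128.9 Ω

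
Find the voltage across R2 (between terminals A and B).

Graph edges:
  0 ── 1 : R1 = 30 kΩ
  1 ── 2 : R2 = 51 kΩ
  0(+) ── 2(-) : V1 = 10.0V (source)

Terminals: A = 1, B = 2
R1 and R2 are in series across V1 (node 0 → node 1 → node 2), and the output A–B is taken across R2, so this is a voltage divider.
Series current: I = V1/(R1 + R2) = 10/(30000 + 51000) = 10/81000 = 0.0001235 A
V_R2 = I × R2 = V1 × R2/(R1 + R2) = 10 × 51000/81000 = 6.296 V

Final answer: 6.296 V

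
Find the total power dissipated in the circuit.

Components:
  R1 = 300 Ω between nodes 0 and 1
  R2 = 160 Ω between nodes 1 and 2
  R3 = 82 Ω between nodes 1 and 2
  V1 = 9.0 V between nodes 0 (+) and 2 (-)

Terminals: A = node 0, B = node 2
Nodal analysis, taking node 2 as the 0 V reference.
Source V1 fixes V_0 = 9 V.
KCL at each unknown node (sum of currents leaving = 0; resistances in Ω):
  Node 1: (V_1 - 9)/300 + (V_1 - 0)/160 + (V_1 - 0)/82 = 0
Collecting terms: 0.02178 × V_1 = 0.03  =>  V_1 = 1.378 V
Power in each resistor, P = (ΔV)²/R:
  P_R1 = (9 - 1.378)²/300 = 0.1937 W
  P_R2 = (1.378 - 0)²/160 = 0.01186 W
  P_R3 = (1.378 - 0)²/82 = 0.02314 W
P_total = P_R1 + P_R2 + P_R3 = 0.2287 W

Final answer: 0.2287 W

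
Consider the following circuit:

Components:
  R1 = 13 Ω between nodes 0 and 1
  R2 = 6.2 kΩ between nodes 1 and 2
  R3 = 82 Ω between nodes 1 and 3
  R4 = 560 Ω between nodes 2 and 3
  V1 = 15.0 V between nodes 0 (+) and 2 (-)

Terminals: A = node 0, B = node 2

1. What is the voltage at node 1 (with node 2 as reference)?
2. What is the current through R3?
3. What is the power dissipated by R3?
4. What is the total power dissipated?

Nodal analysis, taking node 2 as the 0 V reference.
Source V1 fixes V_0 = 15 V.
KCL at each unknown node (sum of currents leaving = 0; resistances in Ω):
  Node 1: (V_1 - 15)/13 + (V_1 - 0)/6200 + (V_1 - V_3)/82 = 0
  Node 3: (V_3 - V_1)/82 + (V_3 - 0)/560 = 0
Collecting terms (coefficients in siemens):
  0.08928·V_1 - 0.0122·V_3 = 1.154
  0.01398·V_3 - 0.0122·V_1 = 0
Determinant D = (0.08928)(0.01398) - (-0.0122)(-0.0122) = 0.001099
V_1 = [(1.154)(0.01398) - (-0.0122)(0)]/D = 14.67 V
V_3 = [(0.08928)(0) - (1.154)(-0.0122)]/D = 12.8 V
Part 1:
  Read off the nodal solution: V_1 = 14.67 V
Part 2:
  I_R3 = (V_1 - V_3)/R3 = (14.67 - 12.8)/82 = 0.02285 A
  Magnitude: I_R3 = 0.02285 A
Part 3:
  I_R3 = (V_1 - V_3)/R3 = (14.67 - 12.8)/82 = 0.02285 A
  P_R3 = I_R3² × R3 = (0.02285)² × 82 = 0.04283 W
Part 4:
  Power in each resistor, P = (ΔV)²/R:
    P_R1 = (15 - 14.67)²/13 = 0.008269 W
    P_R2 = (14.67 - 0)²/6200 = 0.03472 W
    P_R3 = (14.67 - 12.8)²/82 = 0.04283 W
    P_R4 = (0 - 12.8)²/560 = 0.2925 W
  P_total = P_R1 + P_R2 + P_R3 + P_R4 = 0.3783 W

Final answers:
1. V_1 = 14.67 V
2. I_R3 = 0.02285 A
3. P_R3 = 0.04283 W
4. P_total = 0.3783 W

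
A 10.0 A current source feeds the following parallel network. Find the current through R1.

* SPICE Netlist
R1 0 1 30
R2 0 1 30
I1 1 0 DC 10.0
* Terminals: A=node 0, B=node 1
All resistors sit directly between nodes 0 and 1, so they are in parallel and share one voltage V; the full source current 10 A splits among them.
1/R_par = 1/30 + 1/30 = 0.06667 S  =>  R_par = 15 Ω
V = I × R_par = 10 × 15 = 150 V
I_R1 = V/R1 = 150/30 = 5 A

Final answer: 5 A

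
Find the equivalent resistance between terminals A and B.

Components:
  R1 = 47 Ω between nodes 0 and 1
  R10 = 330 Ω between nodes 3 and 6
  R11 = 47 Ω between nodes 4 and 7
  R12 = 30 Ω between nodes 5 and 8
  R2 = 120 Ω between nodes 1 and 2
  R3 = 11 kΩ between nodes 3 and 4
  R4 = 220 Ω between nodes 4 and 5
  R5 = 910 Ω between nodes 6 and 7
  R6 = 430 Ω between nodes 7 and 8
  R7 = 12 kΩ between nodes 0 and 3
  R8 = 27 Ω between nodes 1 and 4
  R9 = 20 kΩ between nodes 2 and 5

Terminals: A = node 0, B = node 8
The network is not a plain series/parallel combination. Inject a 1 A test current into terminal A (node 0) and return it from terminal B (node 8); then R_eq = V_A / (1 A).
Nodal analysis, taking node 8 as the 0 V reference.
Current source I_test pushes 1 A into node 0 and draws it out of node 8.
KCL at each unknown node (sum of currents leaving = 0; resistances in Ω):
  Node 0: (V_0 - V_1)/47 + (V_0 - V_3)/12000 - 1 = 0
  Node 1: (V_1 - V_0)/47 + (V_1 - V_2)/120 + (V_1 - V_4)/27 = 0
  Node 2: (V_2 - V_1)/120 + (V_2 - V_5)/20000 = 0
  Node 3: (V_3 - V_0)/12000 + (V_3 - V_4)/11000 + (V_3 - V_6)/330 = 0
  Node 4: (V_4 - V_1)/27 + (V_4 - V_3)/11000 + (V_4 - V_5)/220 + (V_4 - V_7)/47 = 0
  Node 5: (V_5 - V_2)/20000 + (V_5 - V_4)/220 + (V_5 - 0)/30 = 0
  Node 6: (V_6 - V_3)/330 + (V_6 - V_7)/910 = 0
  Node 7: (V_7 - V_4)/47 + (V_7 - V_6)/910 + (V_7 - 0)/430 = 0
Collecting terms (coefficients in siemens):
  0.02136·V_0 - 0.02128·V_1 - 0.00008333·V_3 = 1
  0.06665·V_1 - 0.02128·V_0 - 0.008333·V_2 - 0.03704·V_4 = 0
  0.008383·V_2 - 0.008333·V_1 - 0.00005·V_5 = 0
  0.003205·V_3 - 0.00008333·V_0 - 0.00009091·V_4 - 0.00303·V_6 = 0
  0.06295·V_4 - 0.03704·V_1 - 0.00009091·V_3 - 0.004545·V_5 - 0.02128·V_7 = 0
  0.03793·V_5 - 0.00005·V_2 - 0.004545·V_4 = 0
  0.004129·V_6 - 0.00303·V_3 - 0.001099·V_7 = 0
  0.0247·V_7 - 0.02128·V_4 - 0.001099·V_6 = 0
Solving these 8 simultaneous equations (Gaussian elimination) gives:
  V_0 = 236 V, V_1 = 189.3 V, V_2 = 188.3 V, V_3 = 156 V
  V_4 = 162.7 V, V_5 = 19.75 V, V_6 = 153.6 V, V_7 = 147 V
R_eq = V_0 / 1 A = 236 Ω

Final answer: 236 Ω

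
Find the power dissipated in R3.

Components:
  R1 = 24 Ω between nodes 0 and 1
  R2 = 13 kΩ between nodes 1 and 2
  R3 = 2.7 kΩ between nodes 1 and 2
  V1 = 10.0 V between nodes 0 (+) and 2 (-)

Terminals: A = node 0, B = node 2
Nodal analysis, taking node 2 as the 0 V reference.
Source V1 fixes V_0 = 10 V.
KCL at each unknown node (sum of currents leaving = 0; resistances in Ω):
  Node 1: (V_1 - 10)/24 + (V_1 - 0)/13000 + (V_1 - 0)/2700 = 0
Collecting terms: 0.04211 × V_1 = 0.4167  =>  V_1 = 9.894 V
I_R3 = (V_1 - V_2)/R3 = (9.894 - 0)/2700 = 0.003664 A
P_R3 = I_R3² × R3 = (0.003664)² × 2700 = 0.03625 W

Final answer: 0.03625 W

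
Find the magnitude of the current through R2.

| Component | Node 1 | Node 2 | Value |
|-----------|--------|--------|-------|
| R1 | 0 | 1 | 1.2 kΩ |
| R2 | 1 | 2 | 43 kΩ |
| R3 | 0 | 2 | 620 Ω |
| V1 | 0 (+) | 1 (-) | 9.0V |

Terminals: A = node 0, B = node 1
Nodal analysis, taking node 1 as the 0 V reference.
Source V1 fixes V_0 = 9 V.
KCL at each unknown node (sum of currents leaving = 0; resistances in Ω):
  Node 2: (V_2 - 0)/43000 + (V_2 - 9)/620 = 0
Collecting terms: 0.001636 × V_2 = 0.01452  =>  V_2 = 8.872 V
I_R2 = (V_1 - V_2)/R2 = (0 - 8.872)/43000 = -0.0002063 A
|I_R2| = 0.0002063 A

Final answer: |I_R2| = 0.0002063 A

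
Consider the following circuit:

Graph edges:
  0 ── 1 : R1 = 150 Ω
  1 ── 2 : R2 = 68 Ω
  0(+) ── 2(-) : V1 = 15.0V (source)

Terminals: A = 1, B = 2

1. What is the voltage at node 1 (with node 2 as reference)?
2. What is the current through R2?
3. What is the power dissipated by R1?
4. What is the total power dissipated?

Nodal analysis, taking node 2 as the 0 V reference.
Source V1 fixes V_0 = 15 V.
KCL at each unknown node (sum of currents leaving = 0; resistances in Ω):
  Node 1: (V_1 - 15)/150 + (V_1 - 0)/68 = 0
Collecting terms: 0.02137 × V_1 = 0.1  =>  V_1 = 4.679 V
Part 1:
  Read off the nodal solution: V_1 = 4.679 V
Part 2:
  I_R2 = (V_1 - V_2)/R2 = (4.679 - 0)/68 = 0.06881 A
  Magnitude: I_R2 = 0.06881 A
Part 3:
  I_R1 = (V_0 - V_1)/R1 = (15 - 4.679)/150 = 0.06881 A
  P_R1 = I_R1² × R1 = (0.06881)² × 150 = 0.7102 W
Part 4:
  Power in each resistor, P = (ΔV)²/R:
    P_R1 = (15 - 4.679)²/150 = 0.7102 W
    P_R2 = (4.679 - 0)²/68 = 0.3219 W
  P_total = P_R1 + P_R2 = 1.032 W

Final answers:
1. V_1 = 4.679 V
2. I_R2 = 0.06881 A
3. P_R1 = 0.7102 W
4. P_total = 1.032 W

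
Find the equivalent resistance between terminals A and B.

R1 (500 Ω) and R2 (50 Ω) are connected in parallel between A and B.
Reduce the network between node 0 (A) and node 1 (B) by series/parallel combination:
  Rp1 = R1 ‖ R2 (parallel, both between nodes 0 and 1) = 1/(1/500 + 1/50) = 45.45 Ω
R_eq = 45.45 Ω

Final answer: 45.45 Ω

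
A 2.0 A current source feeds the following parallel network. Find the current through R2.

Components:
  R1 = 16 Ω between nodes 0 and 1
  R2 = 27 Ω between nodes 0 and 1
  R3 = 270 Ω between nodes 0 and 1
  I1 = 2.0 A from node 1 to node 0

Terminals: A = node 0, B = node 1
All resistors sit directly between nodes 0 and 1, so they are in parallel and share one voltage V; the full source current 2 A splits among them.
1/R_par = 1/16 + 1/27 + 1/270 = 0.1032 S  =>  R_par = 9.686 Ω
V = I × R_par = 2 × 9.686 = 19.37 V
I_R2 = V/R2 = 19.37/27 = 0.7175 A

Final answer: 0.7175 A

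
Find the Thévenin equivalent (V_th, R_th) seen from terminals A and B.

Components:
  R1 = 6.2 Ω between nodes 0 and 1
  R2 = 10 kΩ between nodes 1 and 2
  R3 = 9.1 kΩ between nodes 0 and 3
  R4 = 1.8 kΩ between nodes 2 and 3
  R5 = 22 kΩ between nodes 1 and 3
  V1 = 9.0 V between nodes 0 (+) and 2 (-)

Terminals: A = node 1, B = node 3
Step 1 — V_th is the open-circuit voltage V_A - V_B (nothing connected across the terminals).
Nodal analysis, taking node 2 as the 0 V reference.
Source V1 fixes V_0 = 9 V.
KCL at each unknown node (sum of currents leaving = 0; resistances in Ω):
  Node 1: (V_1 - 9)/6.2 + (V_1 - 0)/10000 + (V_1 - V_3)/22000 = 0
  Node 3: (V_3 - 9)/9100 + (V_3 - 0)/1800 + (V_3 - V_1)/22000 = 0
Collecting terms (coefficients in siemens):
  0.1614·V_1 - 0.00004545·V_3 = 1.452
  0.0007109·V_3 - 0.00004545·V_1 = 0.000989
Determinant D = (0.1614)(0.0007109) - (-0.00004545)(-0.00004545) = 0.0001148
V_1 = [(1.452)(0.0007109) - (-0.00004545)(0.000989)]/D = 8.992 V
V_3 = [(0.1614)(0.000989) - (1.452)(-0.00004545)]/D = 1.966 V
V_th = V_1 - V_3 = 8.992 - 1.966 = 7.026 V
Step 2 — R_th: zero the source — replace V1 by a short circuit (node 2 merges into node 0) — and find the resistance seen between A (node 1) and B (node 3).
Reduce the network between node 1 (A) and node 3 (B) by series/parallel combination:
  Rp1 = R1 ‖ R2 (parallel, both between nodes 0 and 1) = 1/(1/6.2 + 1/10000) = 6.196 Ω
  Rp2 = R3 ‖ R4 (parallel, both between nodes 0 and 3) = 1/(1/9100 + 1/1800) = 1503 Ω
  Rs1 = Rp1 + Rp2 (series, joined only at node 0) = 6.196 + 1503 = 1509 Ω
  Rp3 = R5 ‖ Rs1 (parallel, both between nodes 1 and 3) = 1/(1/22000 + 1/1509) = 1412 Ω
R_th = 1.412 kΩ

Final answer: V_th = 7.026 V, R_th = 1.412 kΩ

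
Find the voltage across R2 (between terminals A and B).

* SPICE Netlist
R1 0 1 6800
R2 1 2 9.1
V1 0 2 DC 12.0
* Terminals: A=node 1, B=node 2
R1 and R2 are in series across V1 (node 0 → node 1 → node 2), and the output A–B is taken across R2, so this is a voltage divider.
Series current: I = V1/(R1 + R2) = 12/(6800 + 9.1) = 12/6809 = 0.001762 A
V_R2 = I × R2 = V1 × R2/(R1 + R2) = 12 × 9.1/6809 = 0.01604 V

Final answer: 0.01604 V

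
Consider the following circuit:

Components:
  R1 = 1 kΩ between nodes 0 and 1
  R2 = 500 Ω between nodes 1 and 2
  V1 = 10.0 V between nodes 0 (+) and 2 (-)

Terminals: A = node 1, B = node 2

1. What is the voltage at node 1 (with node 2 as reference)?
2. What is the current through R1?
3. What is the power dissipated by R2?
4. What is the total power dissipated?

Nodal analysis, taking node 2 as the 0 V reference.
Source V1 fixes V_0 = 10 V.
KCL at each unknown node (sum of currents leaving = 0; resistances in Ω):
  Node 1: (V_1 - 10)/1000 + (V_1 - 0)/500 = 0
Collecting terms: 0.003 × V_1 = 0.01  =>  V_1 = 3.333 V
Part 1:
  Read off the nodal solution: V_1 = 3.333 V
Part 2:
  I_R1 = (V_0 - V_1)/R1 = (10 - 3.333)/1000 = 0.006667 A
  Magnitude: I_R1 = 0.006667 A
Part 3:
  I_R2 = (V_1 - V_2)/R2 = (3.333 - 0)/500 = 0.006667 A
  P_R2 = I_R2² × R2 = (0.006667)² × 500 = 0.02222 W
Part 4:
  Power in each resistor, P = (ΔV)²/R:
    P_R1 = (10 - 3.333)²/1000 = 0.04444 W
    P_R2 = (3.333 - 0)²/500 = 0.02222 W
  P_total = P_R1 + P_R2 = 0.06667 W

Final answers:
1. V_1 = 3.333 V
2. I_R1 = 0.006667 A
3. P_R2 = 0.02222 W
4. P_total = 0.06667 W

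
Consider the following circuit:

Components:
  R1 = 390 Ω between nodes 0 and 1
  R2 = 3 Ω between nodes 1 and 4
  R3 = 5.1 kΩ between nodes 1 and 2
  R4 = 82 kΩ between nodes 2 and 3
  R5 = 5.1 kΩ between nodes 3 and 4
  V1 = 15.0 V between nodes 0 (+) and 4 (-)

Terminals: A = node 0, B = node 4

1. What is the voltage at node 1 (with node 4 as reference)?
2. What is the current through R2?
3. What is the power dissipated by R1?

Nodal analysis, taking node 4 as the 0 V reference.
Source V1 fixes V_0 = 15 V.
KCL at each unknown node (sum of currents leaving = 0; resistances in Ω):
  Node 1: (V_1 - 15)/390 + (V_1 - 0)/3 + (V_1 - V_2)/5100 = 0
  Node 2: (V_2 - V_1)/5100 + (V_2 - V_3)/82000 = 0
  Node 3: (V_3 - V_2)/82000 + (V_3 - 0)/5100 = 0
Collecting terms (coefficients in siemens):
  0.3361·V_1 - 0.0001961·V_2 = 0.03846
  0.0002083·V_2 - 0.0001961·V_1 - 0.0000122·V_3 = 0
  0.0002083·V_3 - 0.0000122·V_2 = 0
Solving these 3 simultaneous equations (Gaussian elimination) gives:
  V_1 = 0.1145 V, V_2 = 0.1082 V, V_3 = 0.006334 V
Part 1:
  Read off the nodal solution: V_1 = 0.1145 V
Part 2:
  I_R2 = (V_1 - V_4)/R2 = (0.1145 - 0)/3 = 0.03817 A
  Magnitude: I_R2 = 0.03817 A
Part 3:
  I_R1 = (V_0 - V_1)/R1 = (15 - 0.1145)/390 = 0.03817 A
  P_R1 = I_R1² × R1 = (0.03817)² × 390 = 0.5681 W

Final answers:
1. V_1 = 0.1145 V
2. I_R2 = 0.03817 A
3. P_R1 = 0.5681 W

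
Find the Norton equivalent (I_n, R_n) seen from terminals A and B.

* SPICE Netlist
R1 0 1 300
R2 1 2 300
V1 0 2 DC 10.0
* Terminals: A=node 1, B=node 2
Find the Thévenin equivalent first; then I_n = V_th/R_th and R_n = R_th.
Step 1 — V_th is the open-circuit voltage V_A - V_B (nothing connected across the terminals).
Nodal analysis, taking node 2 as the 0 V reference.
Source V1 fixes V_0 = 10 V.
KCL at each unknown node (sum of currents leaving = 0; resistances in Ω):
  Node 1: (V_1 - 10)/300 + (V_1 - 0)/300 = 0
Collecting terms: 0.006667 × V_1 = 0.03333  =>  V_1 = 5 V
V_th = V_1 - V_2 = 5 - 0 = 5 V
Step 2 — R_th: zero the source — replace V1 by a short circuit (node 2 merges into node 0) — and find the resistance seen between A (node 1) and B (node 0).
Reduce the network between node 1 (A) and node 0 (B) by series/parallel combination:
  Rp1 = R1 ‖ R2 (parallel, both between nodes 0 and 1) = 1/(1/300 + 1/300) = 150 Ω
R_th = 150 Ω
I_n = V_th/R_th = 5/150 = 0.03333 A, and R_n = R_th = 150 Ω

Final answer: I_n = 0.03333 A, R_n = 150 Ω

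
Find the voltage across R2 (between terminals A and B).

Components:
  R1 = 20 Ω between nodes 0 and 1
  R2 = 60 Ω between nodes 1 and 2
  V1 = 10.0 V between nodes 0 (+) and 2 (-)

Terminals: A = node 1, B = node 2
R1 and R2 are in series across V1 (node 0 → node 1 → node 2), and the output A–B is taken across R2, so this is a voltage divider.
Series current: I = V1/(R1 + R2) = 10/(20 + 60) = 10/80 = 0.125 A
V_R2 = I × R2 = V1 × R2/(R1 + R2) = 10 × 60/80 = 7.5 V

Final answer: 7.5 V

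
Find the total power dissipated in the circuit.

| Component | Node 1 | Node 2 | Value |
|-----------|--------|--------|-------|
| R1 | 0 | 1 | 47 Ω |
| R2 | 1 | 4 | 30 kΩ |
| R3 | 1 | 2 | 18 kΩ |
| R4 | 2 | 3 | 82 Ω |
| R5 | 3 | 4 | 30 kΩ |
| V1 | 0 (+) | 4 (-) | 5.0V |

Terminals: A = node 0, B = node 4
Nodal analysis, taking node 4 as the 0 V reference.
Source V1 fixes V_0 = 5 V.
KCL at each unknown node (sum of currents leaving = 0; resistances in Ω):
  Node 1: (V_1 - 5)/47 + (V_1 - 0)/30000 + (V_1 - V_2)/18000 = 0
  Node 2: (V_2 - V_1)/18000 + (V_2 - V_3)/82 = 0
  Node 3: (V_3 - V_2)/82 + (V_3 - 0)/30000 = 0
Collecting terms (coefficients in siemens):
  0.02137·V_1 - 0.00005556·V_2 = 0.1064
  0.01225·V_2 - 0.00005556·V_1 - 0.0122·V_3 = 0
  0.01223·V_3 - 0.0122·V_2 = 0
Solving these 3 simultaneous equations (Gaussian elimination) gives:
  V_1 = 4.987 V, V_2 = 3.12 V, V_3 = 3.112 V
Power in each resistor, P = (ΔV)²/R:
  P_R1 = (5 - 4.987)²/47 = 0.000003426 W
  P_R2 = (4.987 - 0)²/30000 = 0.0008291 W
  P_R3 = (4.987 - 3.12)²/18000 = 0.0001937 W
  P_R4 = (3.12 - 3.112)²/82 = 0.0000008822 W
  P_R5 = (3.112 - 0)²/30000 = 0.0003228 W
P_total = P_R1 + P_R2 + P_R3 + P_R4 + P_R5 = 0.00135 W

Final answer: 0.00135 W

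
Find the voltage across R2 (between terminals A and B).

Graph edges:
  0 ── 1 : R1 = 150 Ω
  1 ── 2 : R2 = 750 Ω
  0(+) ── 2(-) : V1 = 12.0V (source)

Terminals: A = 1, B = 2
R1 and R2 are in series across V1 (node 0 → node 1 → node 2), and the output A–B is taken across R2, so this is a voltage divider.
Series current: I = V1/(R1 + R2) = 12/(150 + 750) = 12/900 = 0.01333 A
V_R2 = I × R2 = V1 × R2/(R1 + R2) = 12 × 750/900 = 10 V

Final answer: 10 V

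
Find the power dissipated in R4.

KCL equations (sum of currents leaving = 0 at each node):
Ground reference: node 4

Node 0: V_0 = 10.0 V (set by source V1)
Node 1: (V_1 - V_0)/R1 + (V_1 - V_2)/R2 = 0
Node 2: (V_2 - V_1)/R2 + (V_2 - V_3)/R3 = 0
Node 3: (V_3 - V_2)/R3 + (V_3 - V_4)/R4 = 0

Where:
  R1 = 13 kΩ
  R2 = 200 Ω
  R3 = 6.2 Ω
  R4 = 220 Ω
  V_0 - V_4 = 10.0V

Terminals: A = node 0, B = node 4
Nodal analysis, taking node 4 as the 0 V reference.
Source V1 fixes V_0 = 10 V.
KCL at each unknown node (sum of currents leaving = 0; resistances in Ω):
  Node 1: (V_1 - 10)/13000 + (V_1 - V_2)/200 = 0
  Node 2: (V_2 - V_1)/200 + (V_2 - V_3)/6.2 = 0
  Node 3: (V_3 - V_2)/6.2 + (V_3 - 0)/220 = 0
Collecting terms (coefficients in siemens):
  0.005077·V_1 - 0.005·V_2 = 0.0007692
  0.1663·V_2 - 0.005·V_1 - 0.1613·V_3 = 0
  0.1658·V_3 - 0.1613·V_2 = 0
Solving these 3 simultaneous equations (Gaussian elimination) gives:
  V_1 = 0.3174 V, V_2 = 0.1685 V, V_3 = 0.1639 V
I_R4 = (V_3 - V_4)/R4 = (0.1639 - 0)/220 = 0.0007448 A
P_R4 = I_R4² × R4 = (0.0007448)² × 220 = 0.000122 W

Final answer: 0.000122 W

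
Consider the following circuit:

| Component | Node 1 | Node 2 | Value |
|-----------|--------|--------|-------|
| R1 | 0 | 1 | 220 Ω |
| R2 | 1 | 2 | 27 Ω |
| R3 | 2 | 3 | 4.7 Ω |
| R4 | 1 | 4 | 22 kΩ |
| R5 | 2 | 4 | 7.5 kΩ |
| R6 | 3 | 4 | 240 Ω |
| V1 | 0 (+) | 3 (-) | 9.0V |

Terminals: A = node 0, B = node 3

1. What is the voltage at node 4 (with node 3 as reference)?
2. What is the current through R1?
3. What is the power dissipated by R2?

Nodal analysis, taking node 3 as the 0 V reference.
Source V1 fixes V_0 = 9 V.
KCL at each unknown node (sum of currents leaving = 0; resistances in Ω):
  Node 1: (V_1 - 9)/220 + (V_1 - V_2)/27 + (V_1 - V_4)/22000 = 0
  Node 2: (V_2 - V_1)/27 + (V_2 - 0)/4.7 + (V_2 - V_4)/7500 = 0
  Node 4: (V_4 - V_1)/22000 + (V_4 - V_2)/7500 + (V_4 - 0)/240 = 0
Collecting terms (coefficients in siemens):
  0.04163·V_1 - 0.03704·V_2 - 0.00004545·V_4 = 0.04091
  0.2499·V_2 - 0.03704·V_1 - 0.0001333·V_4 = 0
  0.004345·V_4 - 0.00004545·V_1 - 0.0001333·V_2 = 0
Solving these 3 simultaneous equations (Gaussian elimination) gives:
  V_1 = 1.132 V, V_2 = 0.1678 V, V_4 = 0.01699 V
Part 1:
  Read off the nodal solution: V_4 = 0.01699 V
Part 2:
  I_R1 = (V_0 - V_1)/R1 = (9 - 1.132)/220 = 0.03576 A
  Magnitude: I_R1 = 0.03576 A
Part 3:
  I_R2 = (V_1 - V_2)/R2 = (1.132 - 0.1678)/27 = 0.03571 A
  P_R2 = I_R2² × R2 = (0.03571)² × 27 = 0.03444 W

Final answers:
1. V_4 = 0.01699 V
2. I_R1 = 0.03576 A
3. P_R2 = 0.03444 W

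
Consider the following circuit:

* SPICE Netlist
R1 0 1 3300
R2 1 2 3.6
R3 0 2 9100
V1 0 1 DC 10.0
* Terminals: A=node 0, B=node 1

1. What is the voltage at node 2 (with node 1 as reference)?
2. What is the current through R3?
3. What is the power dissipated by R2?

Nodal analysis, taking node 1 as the 0 V reference.
Source V1 fixes V_0 = 10 V.
KCL at each unknown node (sum of currents leaving = 0; resistances in Ω):
  Node 2: (V_2 - 0)/3.6 + (V_2 - 10)/9100 = 0
Collecting terms: 0.2779 × V_2 = 0.001099  =>  V_2 = 0.003954 V
Part 1:
  Read off the nodal solution: V_2 = 0.003954 V
Part 2:
  I_R3 = (V_0 - V_2)/R3 = (10 - 0.003954)/9100 = 0.001098 A
  Magnitude: I_R3 = 0.001098 A
Part 3:
  I_R2 = (V_1 - V_2)/R2 = (0 - 0.003954)/3.6 = -0.001098 A
  P_R2 = I_R2² × R2 = (-0.001098)² × 3.6 = 0.000004344 W

Final answers:
1. V_2 = 0.003954 V
2. I_R3 = 0.001098 A
3. P_R2 = 4.344e-06 W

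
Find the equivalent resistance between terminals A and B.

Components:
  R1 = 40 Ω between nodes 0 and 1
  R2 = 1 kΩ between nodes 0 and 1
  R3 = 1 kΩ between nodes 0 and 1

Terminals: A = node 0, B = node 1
Reduce the network between node 0 (A) and node 1 (B) by series/parallel combination:
  Rp1 = R1 ‖ R2 ‖ R3 (parallel, all between nodes 0 and 1) = 1/(1/40 + 1/1000 + 1/1000) = 37.04 Ω
R_eq = 37.04 Ω

Final answer: 37.04 Ω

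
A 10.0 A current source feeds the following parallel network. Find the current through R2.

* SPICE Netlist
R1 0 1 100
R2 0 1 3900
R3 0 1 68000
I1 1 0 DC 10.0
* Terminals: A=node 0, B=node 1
All resistors sit directly between nodes 0 and 1, so they are in parallel and share one voltage V; the full source current 10 A splits among them.
1/R_par = 1/100 + 1/3900 + 1/68000 = 0.01027 S  =>  R_par = 97.36 Ω
V = I × R_par = 10 × 97.36 = 973.6 V
I_R2 = V/R2 = 973.6/3900 = 0.2496 A

Final answer: 0.2496 A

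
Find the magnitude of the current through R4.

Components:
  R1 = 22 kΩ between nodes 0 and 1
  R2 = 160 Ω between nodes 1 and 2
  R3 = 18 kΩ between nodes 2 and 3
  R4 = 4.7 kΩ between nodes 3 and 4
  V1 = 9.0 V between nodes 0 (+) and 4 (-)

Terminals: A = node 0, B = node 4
Nodal analysis, taking node 4 as the 0 V reference.
Source V1 fixes V_0 = 9 V.
KCL at each unknown node (sum of currents leaving = 0; resistances in Ω):
  Node 1: (V_1 - 9)/22000 + (V_1 - V_2)/160 = 0
  Node 2: (V_2 - V_1)/160 + (V_2 - V_3)/18000 = 0
  Node 3: (V_3 - V_2)/18000 + (V_3 - 0)/4700 = 0
Collecting terms (coefficients in siemens):
  0.006295·V_1 - 0.00625·V_2 = 0.0004091
  0.006306·V_2 - 0.00625·V_1 - 0.00005556·V_3 = 0
  0.0002683·V_3 - 0.00005556·V_2 = 0
Solving these 3 simultaneous equations (Gaussian elimination) gives:
  V_1 = 4.586 V, V_2 = 4.554 V, V_3 = 0.9429 V
I_R4 = (V_3 - V_4)/R4 = (0.9429 - 0)/4700 = 0.0002006 A
|I_R4| = 0.0002006 A

Final answer: |I_R4| = 0.0002006 A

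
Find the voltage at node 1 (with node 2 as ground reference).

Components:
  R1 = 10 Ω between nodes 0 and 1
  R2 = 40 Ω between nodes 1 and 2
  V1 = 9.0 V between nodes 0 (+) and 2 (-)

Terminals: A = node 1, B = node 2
Nodal analysis, taking node 2 as the 0 V reference.
Source V1 fixes V_0 = 9 V.
KCL at each unknown node (sum of currents leaving = 0; resistances in Ω):
  Node 1: (V_1 - 9)/10 + (V_1 - 0)/40 = 0
Collecting terms: 0.125 × V_1 = 0.9  =>  V_1 = 7.2 V
The requested potential is V_1 = 7.2 V.

Final answer: V_1 = 7.2 V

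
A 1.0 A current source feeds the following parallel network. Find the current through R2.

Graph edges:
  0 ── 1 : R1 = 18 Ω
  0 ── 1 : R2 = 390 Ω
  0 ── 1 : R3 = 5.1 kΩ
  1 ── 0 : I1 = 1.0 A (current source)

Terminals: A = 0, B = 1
All resistors sit directly between nodes 0 and 1, so they are in parallel and share one voltage V; the full source current 1 A splits among them.
1/R_par = 1/18 + 1/390 + 1/5100 = 0.05832 S  =>  R_par = 17.15 Ω
V = I × R_par = 1 × 17.15 = 17.15 V
I_R2 = V/R2 = 17.15/390 = 0.04397 A

Final answer: 0.04397 A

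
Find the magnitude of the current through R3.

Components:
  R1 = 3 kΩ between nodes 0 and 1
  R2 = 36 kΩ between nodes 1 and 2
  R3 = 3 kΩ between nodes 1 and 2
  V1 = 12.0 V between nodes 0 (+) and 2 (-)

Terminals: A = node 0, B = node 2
Nodal analysis, taking node 2 as the 0 V reference.
Source V1 fixes V_0 = 12 V.
KCL at each unknown node (sum of currents leaving = 0; resistances in Ω):
  Node 1: (V_1 - 12)/3000 + (V_1 - 0)/36000 + (V_1 - 0)/3000 = 0
Collecting terms: 0.0006944 × V_1 = 0.004  =>  V_1 = 5.76 V
I_R3 = (V_1 - V_2)/R3 = (5.76 - 0)/3000 = 0.00192 A
|I_R3| = 0.00192 A

Final answer: |I_R3| = 0.00192 A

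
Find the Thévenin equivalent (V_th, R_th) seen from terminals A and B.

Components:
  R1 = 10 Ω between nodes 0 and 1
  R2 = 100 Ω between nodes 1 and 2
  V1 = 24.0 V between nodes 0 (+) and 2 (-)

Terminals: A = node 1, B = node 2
Step 1 — V_th is the open-circuit voltage V_A - V_B (nothing connected across the terminals).
Nodal analysis, taking node 2 as the 0 V reference.
Source V1 fixes V_0 = 24 V.
KCL at each unknown node (sum of currents leaving = 0; resistances in Ω):
  Node 1: (V_1 - 24)/10 + (V_1 - 0)/100 = 0
Collecting terms: 0.11 × V_1 = 2.4  =>  V_1 = 21.82 V
V_th = V_1 - V_2 = 21.82 - 0 = 21.82 V
Step 2 — R_th: zero the source — replace V1 by a short circuit (node 2 merges into node 0) — and find the resistance seen between A (node 1) and B (node 0).
Reduce the network between node 1 (A) and node 0 (B) by series/parallel combination:
  Rp1 = R1 ‖ R2 (parallel, both between nodes 0 and 1) = 1/(1/10 + 1/100) = 9.091 Ω
R_th = 9.091 Ω

Final answer: V_th = 21.82 V, R_th = 9.091 Ω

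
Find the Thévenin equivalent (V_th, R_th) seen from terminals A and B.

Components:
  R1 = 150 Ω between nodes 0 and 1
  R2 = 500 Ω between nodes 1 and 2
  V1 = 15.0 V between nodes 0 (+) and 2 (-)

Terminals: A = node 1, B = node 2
Step 1 — V_th is the open-circuit voltage V_A - V_B (nothing connected across the terminals).
Nodal analysis, taking node 2 as the 0 V reference.
Source V1 fixes V_0 = 15 V.
KCL at each unknown node (sum of currents leaving = 0; resistances in Ω):
  Node 1: (V_1 - 15)/150 + (V_1 - 0)/500 = 0
Collecting terms: 0.008667 × V_1 = 0.1  =>  V_1 = 11.54 V
V_th = V_1 - V_2 = 11.54 - 0 = 11.54 V
Step 2 — R_th: zero the source — replace V1 by a short circuit (node 2 merges into node 0) — and find the resistance seen between A (node 1) and B (node 0).
Reduce the network between node 1 (A) and node 0 (B) by series/parallel combination:
  Rp1 = R1 ‖ R2 (parallel, both between nodes 0 and 1) = 1/(1/150 + 1/500) = 115.4 Ω
R_th = 115.4 Ω

Final answer: V_th = 11.54 V, R_th = 115.4 Ω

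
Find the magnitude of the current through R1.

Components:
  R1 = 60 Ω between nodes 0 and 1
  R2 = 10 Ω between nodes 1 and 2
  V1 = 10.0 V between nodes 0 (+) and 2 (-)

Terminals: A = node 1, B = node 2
Nodal analysis, taking node 2 as the 0 V reference.
Source V1 fixes V_0 = 10 V.
KCL at each unknown node (sum of currents leaving = 0; resistances in Ω):
  Node 1: (V_1 - 10)/60 + (V_1 - 0)/10 = 0
Collecting terms: 0.1167 × V_1 = 0.1667  =>  V_1 = 1.429 V
I_R1 = (V_0 - V_1)/R1 = (10 - 1.429)/60 = 0.1429 A
|I_R1| = 0.1429 A

Final answer: |I_R1| = 0.1429 A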